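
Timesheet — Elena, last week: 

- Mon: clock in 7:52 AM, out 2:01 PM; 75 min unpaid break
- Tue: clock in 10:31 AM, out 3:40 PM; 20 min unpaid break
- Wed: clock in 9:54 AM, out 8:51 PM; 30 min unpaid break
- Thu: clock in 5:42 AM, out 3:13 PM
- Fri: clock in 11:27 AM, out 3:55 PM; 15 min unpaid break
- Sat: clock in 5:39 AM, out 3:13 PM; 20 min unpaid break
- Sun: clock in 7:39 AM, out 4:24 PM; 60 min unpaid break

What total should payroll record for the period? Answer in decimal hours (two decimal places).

Mon: 7:52 AM–2:01 PM = 6 h 9 min; less 75 min break → 4 h 54 min
Tue: 10:31 AM–3:40 PM = 5 h 9 min; less 20 min break → 4 h 49 min
Wed: 9:54 AM–8:51 PM = 10 h 57 min; less 30 min break → 10 h 27 min
Thu: 5:42 AM–3:13 PM = 9 h 31 min
Fri: 11:27 AM–3:55 PM = 4 h 28 min; less 15 min break → 4 h 13 min
Sat: 5:39 AM–3:13 PM = 9 h 34 min; less 20 min break → 9 h 14 min
Sun: 7:39 AM–4:24 PM = 8 h 45 min; less 60 min break → 7 h 45 min
Total: 4 h 54 min + 4 h 49 min + 10 h 27 min + 9 h 31 min + 4 h 13 min + 9 h 14 min + 7 h 45 min = 50 h 53 min.

50.88 hours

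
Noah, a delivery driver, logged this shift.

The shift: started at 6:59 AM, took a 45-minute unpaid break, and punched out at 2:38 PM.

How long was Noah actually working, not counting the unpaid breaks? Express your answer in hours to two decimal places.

The shift: 6:59 AM–2:38 PM = 7 h 39 min; less 45 min break → 6 h 54 min

6.90 hours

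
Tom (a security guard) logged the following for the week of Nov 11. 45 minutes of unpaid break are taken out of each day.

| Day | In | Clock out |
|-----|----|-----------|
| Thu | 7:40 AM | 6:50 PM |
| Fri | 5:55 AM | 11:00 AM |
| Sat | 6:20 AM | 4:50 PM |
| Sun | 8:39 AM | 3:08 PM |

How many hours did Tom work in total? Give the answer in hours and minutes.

Thu: 7:40 AM–6:50 PM = 11 h 10 min; less 45 min break → 10 h 25 min
Fri: 5:55 AM–11:00 AM = 5 h 5 min; less 45 min break → 4 h 20 min
Sat: 6:20 AM–4:50 PM = 10 h 30 min; less 45 min break → 9 h 45 min
Sun: 8:39 AM–3:08 PM = 6 h 29 min; less 45 min break → 5 h 44 min
Total: 10 h 25 min + 4 h 20 min + 9 h 45 min + 5 h 44 min = 30 h 14 min.

30 h 14 min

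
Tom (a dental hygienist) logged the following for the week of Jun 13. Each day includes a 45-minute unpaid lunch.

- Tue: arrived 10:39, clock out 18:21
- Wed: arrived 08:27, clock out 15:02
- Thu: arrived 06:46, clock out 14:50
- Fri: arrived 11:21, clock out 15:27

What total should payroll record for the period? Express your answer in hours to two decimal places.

Tue: 10:39–18:21 = 7 h 42 min; less 45 min break → 6 h 57 min
Wed: 08:27–15:02 = 6 h 35 min; less 45 min break → 5 h 50 min
Thu: 06:46–14:50 = 8 h 4 min; less 45 min break → 7 h 19 min
Fri: 11:21–15:27 = 4 h 6 min; less 45 min break → 3 h 21 min
Total: 6 h 57 min + 5 h 50 min + 7 h 19 min + 3 h 21 min = 23 h 27 min.

23.45 hours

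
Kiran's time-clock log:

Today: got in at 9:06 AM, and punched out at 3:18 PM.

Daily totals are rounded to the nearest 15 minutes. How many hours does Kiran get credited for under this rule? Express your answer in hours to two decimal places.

Today: 9:06 AM–3:18 PM = 6 h 12 min → rounds to 6 h 15 min

6.25 hours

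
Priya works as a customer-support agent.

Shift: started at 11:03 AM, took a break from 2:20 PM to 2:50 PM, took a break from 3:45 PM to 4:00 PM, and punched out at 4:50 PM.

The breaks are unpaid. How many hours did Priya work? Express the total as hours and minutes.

5 h 2 min

Shift: 11:03 AM–4:50 PM = 5 h 47 min; less 45 min break → 5 h 2 min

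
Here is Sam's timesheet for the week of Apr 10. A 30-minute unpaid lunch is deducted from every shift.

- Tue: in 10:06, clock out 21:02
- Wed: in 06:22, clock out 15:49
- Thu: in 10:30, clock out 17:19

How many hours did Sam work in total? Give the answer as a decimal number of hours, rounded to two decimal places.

Tue: 10:06–21:02 = 10 h 56 min; less 30 min break → 10 h 26 min
Wed: 06:22–15:49 = 9 h 27 min; less 30 min break → 8 h 57 min
Thu: 10:30–17:19 = 6 h 49 min; less 30 min break → 6 h 19 min
Total: 10 h 26 min + 8 h 57 min + 6 h 19 min = 25 h 42 min.

25.70 hours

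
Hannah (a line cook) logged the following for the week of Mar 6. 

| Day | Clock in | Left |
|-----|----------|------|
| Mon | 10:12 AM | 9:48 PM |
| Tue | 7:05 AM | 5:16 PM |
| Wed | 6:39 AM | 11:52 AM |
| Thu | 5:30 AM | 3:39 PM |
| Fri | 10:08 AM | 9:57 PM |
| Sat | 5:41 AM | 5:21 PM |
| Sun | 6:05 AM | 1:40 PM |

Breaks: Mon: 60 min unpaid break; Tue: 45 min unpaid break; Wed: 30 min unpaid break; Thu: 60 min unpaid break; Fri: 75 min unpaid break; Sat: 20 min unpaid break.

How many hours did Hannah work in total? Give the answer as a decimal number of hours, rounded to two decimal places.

63.38 hours

Mon: 10:12 AM–9:48 PM = 11 h 36 min; less 60 min break → 10 h 36 min
Tue: 7:05 AM–5:16 PM = 10 h 11 min; less 45 min break → 9 h 26 min
Wed: 6:39 AM–11:52 AM = 5 h 13 min; less 30 min break → 4 h 43 min
Thu: 5:30 AM–3:39 PM = 10 h 9 min; less 60 min break → 9 h 9 min
Fri: 10:08 AM–9:57 PM = 11 h 49 min; less 75 min break → 10 h 34 min
Sat: 5:41 AM–5:21 PM = 11 h 40 min; less 20 min break → 11 h 20 min
Sun: 6:05 AM–1:40 PM = 7 h 35 min
Total: 10 h 36 min + 9 h 26 min + 4 h 43 min + 9 h 9 min + 10 h 34 min + 11 h 20 min + 7 h 35 min = 63 h 23 min.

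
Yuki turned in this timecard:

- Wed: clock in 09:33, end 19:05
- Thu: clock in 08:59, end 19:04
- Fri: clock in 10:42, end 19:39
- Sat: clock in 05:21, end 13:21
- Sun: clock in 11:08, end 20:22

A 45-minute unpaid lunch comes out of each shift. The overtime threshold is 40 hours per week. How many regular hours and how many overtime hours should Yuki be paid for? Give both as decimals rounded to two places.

Regular 40.00 hours, overtime 2.05 hours

Wed: 09:33–19:05 = 9 h 32 min; less 45 min break → 8 h 47 min
Thu: 08:59–19:04 = 10 h 5 min; less 45 min break → 9 h 20 min
Fri: 10:42–19:39 = 8 h 57 min; less 45 min break → 8 h 12 min
Sat: 05:21–13:21 = 8 h 0 min; less 45 min break → 7 h 15 min
Sun: 11:08–20:22 = 9 h 14 min; less 45 min break → 8 h 29 min
Total worked: 42 h 3 min = 42.05 h.
Threshold 40 h → overtime 2 h 3 min, regular 40 h 0 min.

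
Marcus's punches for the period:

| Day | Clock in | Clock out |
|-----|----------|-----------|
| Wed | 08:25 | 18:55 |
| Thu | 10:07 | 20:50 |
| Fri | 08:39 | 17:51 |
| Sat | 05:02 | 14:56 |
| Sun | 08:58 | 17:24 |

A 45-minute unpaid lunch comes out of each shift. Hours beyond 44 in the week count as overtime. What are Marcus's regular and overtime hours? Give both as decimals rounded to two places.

Wed: 08:25–18:55 = 10 h 30 min; less 45 min break → 9 h 45 min
Thu: 10:07–20:50 = 10 h 43 min; less 45 min break → 9 h 58 min
Fri: 08:39–17:51 = 9 h 12 min; less 45 min break → 8 h 27 min
Sat: 05:02–14:56 = 9 h 54 min; less 45 min break → 9 h 9 min
Sun: 08:58–17:24 = 8 h 26 min; less 45 min break → 7 h 41 min
Total worked: 45 h 0 min = 45.00 h.
Threshold 44 h → overtime 1 h 0 min, regular 44 h 0 min.

Regular 44.00 hours, overtime 1.00 hours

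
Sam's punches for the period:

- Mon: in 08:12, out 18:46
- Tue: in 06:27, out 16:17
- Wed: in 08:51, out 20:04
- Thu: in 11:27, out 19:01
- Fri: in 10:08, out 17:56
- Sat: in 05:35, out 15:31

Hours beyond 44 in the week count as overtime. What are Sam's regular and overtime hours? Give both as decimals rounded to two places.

Mon: 08:12–18:46 = 10 h 34 min
Tue: 06:27–16:17 = 9 h 50 min
Wed: 08:51–20:04 = 11 h 13 min
Thu: 11:27–19:01 = 7 h 34 min
Fri: 10:08–17:56 = 7 h 48 min
Sat: 05:35–15:31 = 9 h 56 min
Total worked: 56 h 55 min = 56.92 h.
Threshold 44 h → overtime 12 h 55 min, regular 44 h 0 min.

Regular 44.00 hours, overtime 12.92 hours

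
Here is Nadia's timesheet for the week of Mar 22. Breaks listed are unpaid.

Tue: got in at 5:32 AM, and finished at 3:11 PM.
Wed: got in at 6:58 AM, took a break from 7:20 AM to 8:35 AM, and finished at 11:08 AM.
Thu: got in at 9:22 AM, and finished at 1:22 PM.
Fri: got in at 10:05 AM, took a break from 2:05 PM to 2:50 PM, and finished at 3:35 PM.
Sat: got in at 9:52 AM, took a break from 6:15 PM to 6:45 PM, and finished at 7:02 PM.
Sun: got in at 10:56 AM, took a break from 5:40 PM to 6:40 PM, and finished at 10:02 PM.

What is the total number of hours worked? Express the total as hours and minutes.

Tue: 5:32 AM–3:11 PM = 9 h 39 min
Wed: 6:58 AM–11:08 AM = 4 h 10 min; less 75 min break → 2 h 55 min
Thu: 9:22 AM–1:22 PM = 4 h 0 min
Fri: 10:05 AM–3:35 PM = 5 h 30 min; less 45 min break → 4 h 45 min
Sat: 9:52 AM–7:02 PM = 9 h 10 min; less 30 min break → 8 h 40 min
Sun: 10:56 AM–10:02 PM = 11 h 6 min; less 60 min break → 10 h 6 min
Total: 9 h 39 min + 2 h 55 min + 4 h 0 min + 4 h 45 min + 8 h 40 min + 10 h 6 min = 40 h 5 min.

40 h 5 min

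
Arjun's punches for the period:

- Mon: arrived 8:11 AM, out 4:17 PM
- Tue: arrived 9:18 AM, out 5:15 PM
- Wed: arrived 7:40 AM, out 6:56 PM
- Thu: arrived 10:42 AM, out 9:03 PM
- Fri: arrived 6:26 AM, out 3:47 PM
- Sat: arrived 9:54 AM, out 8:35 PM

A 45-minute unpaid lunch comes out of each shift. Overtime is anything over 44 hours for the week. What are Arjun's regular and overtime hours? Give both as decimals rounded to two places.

Regular 44.00 hours, overtime 9.20 hours

Mon: 8:11 AM–4:17 PM = 8 h 6 min; less 45 min break → 7 h 21 min
Tue: 9:18 AM–5:15 PM = 7 h 57 min; less 45 min break → 7 h 12 min
Wed: 7:40 AM–6:56 PM = 11 h 16 min; less 45 min break → 10 h 31 min
Thu: 10:42 AM–9:03 PM = 10 h 21 min; less 45 min break → 9 h 36 min
Fri: 6:26 AM–3:47 PM = 9 h 21 min; less 45 min break → 8 h 36 min
Sat: 9:54 AM–8:35 PM = 10 h 41 min; less 45 min break → 9 h 56 min
Total worked: 53 h 12 min = 53.20 h.
Threshold 44 h → overtime 9 h 12 min, regular 44 h 0 min.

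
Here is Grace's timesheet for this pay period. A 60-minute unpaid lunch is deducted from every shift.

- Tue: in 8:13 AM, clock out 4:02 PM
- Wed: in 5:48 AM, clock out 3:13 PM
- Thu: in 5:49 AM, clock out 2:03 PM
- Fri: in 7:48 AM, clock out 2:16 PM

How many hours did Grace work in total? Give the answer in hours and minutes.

27 h 56 min

Tue: 8:13 AM–4:02 PM = 7 h 49 min; less 60 min break → 6 h 49 min
Wed: 5:48 AM–3:13 PM = 9 h 25 min; less 60 min break → 8 h 25 min
Thu: 5:49 AM–2:03 PM = 8 h 14 min; less 60 min break → 7 h 14 min
Fri: 7:48 AM–2:16 PM = 6 h 28 min; less 60 min break → 5 h 28 min
Total: 6 h 49 min + 8 h 25 min + 7 h 14 min + 5 h 28 min = 27 h 56 min.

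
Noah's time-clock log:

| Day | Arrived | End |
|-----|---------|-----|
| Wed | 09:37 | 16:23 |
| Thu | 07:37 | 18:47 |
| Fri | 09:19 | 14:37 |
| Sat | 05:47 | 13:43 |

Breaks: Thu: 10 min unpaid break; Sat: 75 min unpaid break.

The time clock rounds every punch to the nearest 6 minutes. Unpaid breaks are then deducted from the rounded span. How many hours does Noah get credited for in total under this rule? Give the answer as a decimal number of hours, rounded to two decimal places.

Wed: in 09:37→09:36, out 16:23→16:24; 6 h 48 min
Thu: in 07:37→07:36, out 18:47→18:48; 11 h 12 min − 10 min = 11 h 2 min
Fri: in 09:19→09:18, out 14:37→14:36; 5 h 18 min
Sat: in 05:47→05:48, out 13:43→13:42; 7 h 54 min − 75 min = 6 h 39 min
Total credited: 29 h 47 min.

29.78 hours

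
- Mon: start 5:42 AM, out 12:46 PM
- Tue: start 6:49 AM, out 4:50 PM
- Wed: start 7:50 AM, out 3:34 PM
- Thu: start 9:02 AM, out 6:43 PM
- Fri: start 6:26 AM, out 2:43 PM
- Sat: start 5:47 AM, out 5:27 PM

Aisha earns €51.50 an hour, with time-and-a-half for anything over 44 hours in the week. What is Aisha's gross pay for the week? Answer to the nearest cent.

€3073.26

Mon: 5:42 AM–12:46 PM = 7 h 4 min
Tue: 6:49 AM–4:50 PM = 10 h 1 min
Wed: 7:50 AM–3:34 PM = 7 h 44 min
Thu: 9:02 AM–6:43 PM = 9 h 41 min
Fri: 6:26 AM–2:43 PM = 8 h 17 min
Sat: 5:47 AM–5:27 PM = 11 h 40 min
Total worked: 54 h 27 min = 3267 min.
Regular 44 h 0 min = 2640 min at €51.50/h; overtime 10 h 27 min = 627 min at €77.25/h.
Pay = (2640 × €51.50 + 627 × €77.25) ÷ 60 = €3073.26.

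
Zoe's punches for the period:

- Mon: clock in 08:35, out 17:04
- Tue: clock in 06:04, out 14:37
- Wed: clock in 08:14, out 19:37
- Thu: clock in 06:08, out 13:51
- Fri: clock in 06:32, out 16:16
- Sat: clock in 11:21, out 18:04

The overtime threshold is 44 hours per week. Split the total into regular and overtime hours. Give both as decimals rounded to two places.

Mon: 08:35–17:04 = 8 h 29 min
Tue: 06:04–14:37 = 8 h 33 min
Wed: 08:14–19:37 = 11 h 23 min
Thu: 06:08–13:51 = 7 h 43 min
Fri: 06:32–16:16 = 9 h 44 min
Sat: 11:21–18:04 = 6 h 43 min
Total worked: 52 h 35 min = 52.58 h.
Threshold 44 h → overtime 8 h 35 min, regular 44 h 0 min.

Regular 44.00 hours, overtime 8.58 hours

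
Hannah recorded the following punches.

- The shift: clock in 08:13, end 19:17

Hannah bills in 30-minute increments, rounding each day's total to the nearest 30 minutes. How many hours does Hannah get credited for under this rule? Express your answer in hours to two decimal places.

11.00 hours

The shift: 08:13–19:17 = 11 h 4 min → rounds to 11 h 0 min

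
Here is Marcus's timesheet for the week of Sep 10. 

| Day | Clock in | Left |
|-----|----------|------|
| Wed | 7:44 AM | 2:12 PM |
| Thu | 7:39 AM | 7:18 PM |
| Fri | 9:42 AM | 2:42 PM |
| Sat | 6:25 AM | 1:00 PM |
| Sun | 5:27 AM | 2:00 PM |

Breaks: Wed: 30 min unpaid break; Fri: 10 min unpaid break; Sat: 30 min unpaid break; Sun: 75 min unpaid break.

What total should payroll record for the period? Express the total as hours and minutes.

35 h 50 min

Wed: 7:44 AM–2:12 PM = 6 h 28 min; less 30 min break → 5 h 58 min
Thu: 7:39 AM–7:18 PM = 11 h 39 min
Fri: 9:42 AM–2:42 PM = 5 h 0 min; less 10 min break → 4 h 50 min
Sat: 6:25 AM–1:00 PM = 6 h 35 min; less 30 min break → 6 h 5 min
Sun: 5:27 AM–2:00 PM = 8 h 33 min; less 75 min break → 7 h 18 min
Total: 5 h 58 min + 11 h 39 min + 4 h 50 min + 6 h 5 min + 7 h 18 min = 35 h 50 min.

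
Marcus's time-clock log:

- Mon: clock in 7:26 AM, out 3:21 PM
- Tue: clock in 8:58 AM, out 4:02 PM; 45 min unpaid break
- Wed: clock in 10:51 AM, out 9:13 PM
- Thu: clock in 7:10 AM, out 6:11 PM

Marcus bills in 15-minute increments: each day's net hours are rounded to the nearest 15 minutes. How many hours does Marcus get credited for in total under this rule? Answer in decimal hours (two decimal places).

Mon: 7:26 AM–3:21 PM = 7 h 55 min → rounds to 8 h 0 min
Tue: 8:58 AM–4:02 PM = 7 h 4 min − 45 min = 6 h 19 min → rounds to 6 h 15 min
Wed: 10:51 AM–9:13 PM = 10 h 22 min → rounds to 10 h 15 min
Thu: 7:10 AM–6:11 PM = 11 h 1 min → rounds to 11 h 0 min
Total credited: 35 h 30 min.

35.50 hours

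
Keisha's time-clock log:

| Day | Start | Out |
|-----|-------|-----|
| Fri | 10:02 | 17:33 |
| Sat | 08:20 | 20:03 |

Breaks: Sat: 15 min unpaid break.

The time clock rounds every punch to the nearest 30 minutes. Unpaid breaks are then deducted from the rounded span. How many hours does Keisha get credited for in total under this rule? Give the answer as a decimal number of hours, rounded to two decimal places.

Fri: in 10:02→10:00, out 17:33→17:30; 7 h 30 min
Sat: in 08:20→08:30, out 20:03→20:00; 11 h 30 min − 15 min = 11 h 15 min
Total credited: 18 h 45 min.

18.75 hours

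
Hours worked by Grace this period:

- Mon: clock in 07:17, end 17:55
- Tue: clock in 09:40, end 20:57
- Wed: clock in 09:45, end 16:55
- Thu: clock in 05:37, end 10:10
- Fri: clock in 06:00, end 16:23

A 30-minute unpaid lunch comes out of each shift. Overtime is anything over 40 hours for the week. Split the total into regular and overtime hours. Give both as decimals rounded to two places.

Regular 40.00 hours, overtime 1.52 hours

Mon: 07:17–17:55 = 10 h 38 min; less 30 min break → 10 h 8 min
Tue: 09:40–20:57 = 11 h 17 min; less 30 min break → 10 h 47 min
Wed: 09:45–16:55 = 7 h 10 min; less 30 min break → 6 h 40 min
Thu: 05:37–10:10 = 4 h 33 min; less 30 min break → 4 h 3 min
Fri: 06:00–16:23 = 10 h 23 min; less 30 min break → 9 h 53 min
Total worked: 41 h 31 min = 41.52 h.
Threshold 40 h → overtime 1 h 31 min, regular 40 h 0 min.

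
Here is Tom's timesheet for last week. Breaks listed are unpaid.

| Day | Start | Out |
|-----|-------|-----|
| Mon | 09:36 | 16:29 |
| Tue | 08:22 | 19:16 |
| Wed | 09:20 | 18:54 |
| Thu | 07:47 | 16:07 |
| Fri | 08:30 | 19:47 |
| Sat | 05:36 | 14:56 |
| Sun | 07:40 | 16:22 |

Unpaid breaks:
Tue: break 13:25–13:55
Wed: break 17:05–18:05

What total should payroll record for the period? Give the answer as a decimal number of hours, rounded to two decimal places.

63.50 hours

Mon: 09:36–16:29 = 6 h 53 min
Tue: 08:22–19:16 = 10 h 54 min; less 30 min break → 10 h 24 min
Wed: 09:20–18:54 = 9 h 34 min; less 60 min break → 8 h 34 min
Thu: 07:47–16:07 = 8 h 20 min
Fri: 08:30–19:47 = 11 h 17 min
Sat: 05:36–14:56 = 9 h 20 min
Sun: 07:40–16:22 = 8 h 42 min
Total: 6 h 53 min + 10 h 24 min + 8 h 34 min + 8 h 20 min + 11 h 17 min + 9 h 20 min + 8 h 42 min = 63 h 30 min.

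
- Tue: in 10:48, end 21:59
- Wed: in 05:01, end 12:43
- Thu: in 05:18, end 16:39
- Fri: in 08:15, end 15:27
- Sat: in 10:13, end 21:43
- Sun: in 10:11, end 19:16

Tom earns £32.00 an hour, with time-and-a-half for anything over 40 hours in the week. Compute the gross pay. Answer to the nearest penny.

£2144.80

Tue: 10:48–21:59 = 11 h 11 min
Wed: 05:01–12:43 = 7 h 42 min
Thu: 05:18–16:39 = 11 h 21 min
Fri: 08:15–15:27 = 7 h 12 min
Sat: 10:13–21:43 = 11 h 30 min
Sun: 10:11–19:16 = 9 h 5 min
Total worked: 58 h 1 min = 3481 min.
Regular 40 h 0 min = 2400 min at £32.00/h; overtime 18 h 1 min = 1081 min at £48.00/h.
Pay = (2400 × £32.00 + 1081 × £48.00) ÷ 60 = £2144.80.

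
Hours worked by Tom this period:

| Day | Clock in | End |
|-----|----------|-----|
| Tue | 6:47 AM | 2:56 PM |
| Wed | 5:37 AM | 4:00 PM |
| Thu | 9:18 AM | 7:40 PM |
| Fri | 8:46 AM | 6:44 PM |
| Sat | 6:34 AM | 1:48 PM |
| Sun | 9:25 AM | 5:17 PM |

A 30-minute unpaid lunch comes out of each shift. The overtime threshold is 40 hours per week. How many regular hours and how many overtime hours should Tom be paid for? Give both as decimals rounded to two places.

Tue: 6:47 AM–2:56 PM = 8 h 9 min; less 30 min break → 7 h 39 min
Wed: 5:37 AM–4:00 PM = 10 h 23 min; less 30 min break → 9 h 53 min
Thu: 9:18 AM–7:40 PM = 10 h 22 min; less 30 min break → 9 h 52 min
Fri: 8:46 AM–6:44 PM = 9 h 58 min; less 30 min break → 9 h 28 min
Sat: 6:34 AM–1:48 PM = 7 h 14 min; less 30 min break → 6 h 44 min
Sun: 9:25 AM–5:17 PM = 7 h 52 min; less 30 min break → 7 h 22 min
Total worked: 50 h 58 min = 50.97 h.
Threshold 40 h → overtime 10 h 58 min, regular 40 h 0 min.

Regular 40.00 hours, overtime 10.97 hours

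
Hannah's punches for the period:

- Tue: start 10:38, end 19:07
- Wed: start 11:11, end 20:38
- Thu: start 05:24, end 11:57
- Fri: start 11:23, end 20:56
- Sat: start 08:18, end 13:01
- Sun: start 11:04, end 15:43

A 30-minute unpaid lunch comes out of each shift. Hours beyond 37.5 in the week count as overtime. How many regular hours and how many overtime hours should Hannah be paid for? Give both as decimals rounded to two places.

Tue: 10:38–19:07 = 8 h 29 min; less 30 min break → 7 h 59 min
Wed: 11:11–20:38 = 9 h 27 min; less 30 min break → 8 h 57 min
Thu: 05:24–11:57 = 6 h 33 min; less 30 min break → 6 h 3 min
Fri: 11:23–20:56 = 9 h 33 min; less 30 min break → 9 h 3 min
Sat: 08:18–13:01 = 4 h 43 min; less 30 min break → 4 h 13 min
Sun: 11:04–15:43 = 4 h 39 min; less 30 min break → 4 h 9 min
Total worked: 40 h 24 min = 40.40 h.
Threshold 37.5 h → overtime 2 h 54 min, regular 37 h 30 min.

Regular 37.50 hours, overtime 2.90 hours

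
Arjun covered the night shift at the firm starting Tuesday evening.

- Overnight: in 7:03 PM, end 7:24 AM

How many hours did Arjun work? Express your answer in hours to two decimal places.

12.35 hours

Overnight: 7:03 PM → midnight = 4 h 57 min; midnight → 7:24 AM = 7 h 24 min; span 12 h 21 min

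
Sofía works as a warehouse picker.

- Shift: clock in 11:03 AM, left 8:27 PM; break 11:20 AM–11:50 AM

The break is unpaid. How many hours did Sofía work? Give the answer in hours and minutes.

Shift: 11:03 AM–8:27 PM = 9 h 24 min; less 30 min break → 8 h 54 min

8 h 54 min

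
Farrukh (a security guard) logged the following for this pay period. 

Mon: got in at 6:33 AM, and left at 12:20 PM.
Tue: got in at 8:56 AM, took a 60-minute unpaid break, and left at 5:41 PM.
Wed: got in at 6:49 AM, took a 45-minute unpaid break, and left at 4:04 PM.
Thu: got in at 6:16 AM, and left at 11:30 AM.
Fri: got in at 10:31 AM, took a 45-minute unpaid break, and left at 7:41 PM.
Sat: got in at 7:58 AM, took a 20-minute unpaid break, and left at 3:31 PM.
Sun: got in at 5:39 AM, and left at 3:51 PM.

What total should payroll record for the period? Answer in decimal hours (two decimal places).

Mon: 6:33 AM–12:20 PM = 5 h 47 min
Tue: 8:56 AM–5:41 PM = 8 h 45 min; less 60 min break → 7 h 45 min
Wed: 6:49 AM–4:04 PM = 9 h 15 min; less 45 min break → 8 h 30 min
Thu: 6:16 AM–11:30 AM = 5 h 14 min
Fri: 10:31 AM–7:41 PM = 9 h 10 min; less 45 min break → 8 h 25 min
Sat: 7:58 AM–3:31 PM = 7 h 33 min; less 20 min break → 7 h 13 min
Sun: 5:39 AM–3:51 PM = 10 h 12 min
Total: 5 h 47 min + 7 h 45 min + 8 h 30 min + 5 h 14 min + 8 h 25 min + 7 h 13 min + 10 h 12 min = 53 h 6 min.

53.10 hours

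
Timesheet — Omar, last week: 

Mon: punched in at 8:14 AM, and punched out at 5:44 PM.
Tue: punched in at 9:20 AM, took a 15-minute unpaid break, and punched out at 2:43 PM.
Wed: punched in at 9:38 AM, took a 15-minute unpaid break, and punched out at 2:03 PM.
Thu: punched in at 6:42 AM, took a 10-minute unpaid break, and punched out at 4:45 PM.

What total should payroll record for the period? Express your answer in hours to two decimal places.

Mon: 8:14 AM–5:44 PM = 9 h 30 min
Tue: 9:20 AM–2:43 PM = 5 h 23 min; less 15 min break → 5 h 8 min
Wed: 9:38 AM–2:03 PM = 4 h 25 min; less 15 min break → 4 h 10 min
Thu: 6:42 AM–4:45 PM = 10 h 3 min; less 10 min break → 9 h 53 min
Total: 9 h 30 min + 5 h 8 min + 4 h 10 min + 9 h 53 min = 28 h 41 min.

28.68 hours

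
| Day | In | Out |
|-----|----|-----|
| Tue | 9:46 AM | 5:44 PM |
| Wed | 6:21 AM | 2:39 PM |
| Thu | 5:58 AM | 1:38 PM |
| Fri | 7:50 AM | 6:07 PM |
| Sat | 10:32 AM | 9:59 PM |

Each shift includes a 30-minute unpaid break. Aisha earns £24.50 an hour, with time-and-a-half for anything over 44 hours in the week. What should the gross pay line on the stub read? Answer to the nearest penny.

Tue: 9:46 AM–5:44 PM = 7 h 58 min; less 30 min break → 7 h 28 min
Wed: 6:21 AM–2:39 PM = 8 h 18 min; less 30 min break → 7 h 48 min
Thu: 5:58 AM–1:38 PM = 7 h 40 min; less 30 min break → 7 h 10 min
Fri: 7:50 AM–6:07 PM = 10 h 17 min; less 30 min break → 9 h 47 min
Sat: 10:32 AM–9:59 PM = 11 h 27 min; less 30 min break → 10 h 57 min
Total worked: 43 h 10 min = 2590 min.
Regular 43 h 10 min = 2590 min at £24.50/h; overtime 0 h 0 min = 0 min at £36.75/h.
Pay = (2590 × £24.50 + 0 × £36.75) ÷ 60 = £1057.58.

£1057.58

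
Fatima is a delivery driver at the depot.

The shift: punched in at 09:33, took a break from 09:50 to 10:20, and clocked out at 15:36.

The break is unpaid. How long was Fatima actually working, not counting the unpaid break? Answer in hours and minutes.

The shift: 09:33–15:36 = 6 h 3 min; less 30 min break → 5 h 33 min

5 h 33 min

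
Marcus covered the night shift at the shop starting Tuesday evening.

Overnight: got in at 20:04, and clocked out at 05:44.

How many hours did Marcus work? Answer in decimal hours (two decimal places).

9.67 hours

Overnight: 20:04 → midnight = 3 h 56 min; midnight → 05:44 = 5 h 44 min; span 9 h 40 min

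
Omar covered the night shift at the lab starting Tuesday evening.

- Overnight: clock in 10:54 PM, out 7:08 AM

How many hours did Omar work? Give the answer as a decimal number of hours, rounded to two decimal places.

Overnight: 10:54 PM → midnight = 1 h 6 min; midnight → 7:08 AM = 7 h 8 min; span 8 h 14 min

8.23 hours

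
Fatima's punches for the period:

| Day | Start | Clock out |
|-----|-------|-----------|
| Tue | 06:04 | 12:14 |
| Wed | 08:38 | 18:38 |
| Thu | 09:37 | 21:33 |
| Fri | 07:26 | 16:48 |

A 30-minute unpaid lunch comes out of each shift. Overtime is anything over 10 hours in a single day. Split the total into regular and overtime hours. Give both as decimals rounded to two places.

Regular 34.03 hours, overtime 1.43 hours

Tue: 06:04–12:14 = 6 h 10 min; less 30 min break → 5 h 40 min
Wed: 08:38–18:38 = 10 h 0 min; less 30 min break → 9 h 30 min
Thu: 09:37–21:33 = 11 h 56 min; less 30 min break → 11 h 26 min
Fri: 07:26–16:48 = 9 h 22 min; less 30 min break → 8 h 52 min
Tue reg 5 h 40 min / OT 0 h 0 min; Wed reg 9 h 30 min / OT 0 h 0 min; Thu reg 10 h 0 min / OT 1 h 26 min; Fri reg 8 h 52 min / OT 0 h 0 min.
Totals: regular 34 h 2 min, overtime 1 h 26 min.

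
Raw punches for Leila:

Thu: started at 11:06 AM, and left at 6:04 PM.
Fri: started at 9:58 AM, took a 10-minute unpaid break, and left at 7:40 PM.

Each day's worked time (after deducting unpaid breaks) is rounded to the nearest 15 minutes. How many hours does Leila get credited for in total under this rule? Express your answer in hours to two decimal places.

Thu: 11:06 AM–6:04 PM = 6 h 58 min → rounds to 7 h 0 min
Fri: 9:58 AM–7:40 PM = 9 h 42 min − 10 min = 9 h 32 min → rounds to 9 h 30 min
Total credited: 16 h 30 min.

16.50 hours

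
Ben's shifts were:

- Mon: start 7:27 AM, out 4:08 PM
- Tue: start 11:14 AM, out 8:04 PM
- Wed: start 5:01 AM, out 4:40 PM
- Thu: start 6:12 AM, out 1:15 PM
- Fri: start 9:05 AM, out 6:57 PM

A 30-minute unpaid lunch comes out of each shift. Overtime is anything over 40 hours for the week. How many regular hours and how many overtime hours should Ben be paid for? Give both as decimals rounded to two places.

Mon: 7:27 AM–4:08 PM = 8 h 41 min; less 30 min break → 8 h 11 min
Tue: 11:14 AM–8:04 PM = 8 h 50 min; less 30 min break → 8 h 20 min
Wed: 5:01 AM–4:40 PM = 11 h 39 min; less 30 min break → 11 h 9 min
Thu: 6:12 AM–1:15 PM = 7 h 3 min; less 30 min break → 6 h 33 min
Fri: 9:05 AM–6:57 PM = 9 h 52 min; less 30 min break → 9 h 22 min
Total worked: 43 h 35 min = 43.58 h.
Threshold 40 h → overtime 3 h 35 min, regular 40 h 0 min.

Regular 40.00 hours, overtime 3.58 hours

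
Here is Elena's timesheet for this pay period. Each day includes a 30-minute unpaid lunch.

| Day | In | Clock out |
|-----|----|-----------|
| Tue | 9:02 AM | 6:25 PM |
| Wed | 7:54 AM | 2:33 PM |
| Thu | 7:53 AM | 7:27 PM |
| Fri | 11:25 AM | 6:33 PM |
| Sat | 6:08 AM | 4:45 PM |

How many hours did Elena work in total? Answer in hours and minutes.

Tue: 9:02 AM–6:25 PM = 9 h 23 min; less 30 min break → 8 h 53 min
Wed: 7:54 AM–2:33 PM = 6 h 39 min; less 30 min break → 6 h 9 min
Thu: 7:53 AM–7:27 PM = 11 h 34 min; less 30 min break → 11 h 4 min
Fri: 11:25 AM–6:33 PM = 7 h 8 min; less 30 min break → 6 h 38 min
Sat: 6:08 AM–4:45 PM = 10 h 37 min; less 30 min break → 10 h 7 min
Total: 8 h 53 min + 6 h 9 min + 11 h 4 min + 6 h 38 min + 10 h 7 min = 42 h 51 min.

42 h 51 min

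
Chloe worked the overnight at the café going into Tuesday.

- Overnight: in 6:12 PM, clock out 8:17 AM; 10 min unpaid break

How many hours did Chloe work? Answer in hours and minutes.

Overnight: 6:12 PM → midnight = 5 h 48 min; midnight → 8:17 AM = 8 h 17 min; span 14 h 5 min; less 10 min break → 13 h 55 min

13 h 55 min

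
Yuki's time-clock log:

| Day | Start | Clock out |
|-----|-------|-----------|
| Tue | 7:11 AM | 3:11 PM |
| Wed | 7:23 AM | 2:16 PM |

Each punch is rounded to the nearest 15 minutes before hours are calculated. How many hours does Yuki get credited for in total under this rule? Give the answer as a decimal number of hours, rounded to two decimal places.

Tue: in 7:11 AM→7:15 AM, out 3:11 PM→3:15 PM; 8 h 0 min
Wed: in 7:23 AM→7:30 AM, out 2:16 PM→2:15 PM; 6 h 45 min
Total credited: 14 h 45 min.

14.75 hours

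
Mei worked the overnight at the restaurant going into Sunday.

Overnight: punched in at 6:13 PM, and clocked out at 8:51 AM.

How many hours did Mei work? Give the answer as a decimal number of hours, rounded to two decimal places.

Overnight: 6:13 PM → midnight = 5 h 47 min; midnight → 8:51 AM = 8 h 51 min; span 14 h 38 min

14.63 hours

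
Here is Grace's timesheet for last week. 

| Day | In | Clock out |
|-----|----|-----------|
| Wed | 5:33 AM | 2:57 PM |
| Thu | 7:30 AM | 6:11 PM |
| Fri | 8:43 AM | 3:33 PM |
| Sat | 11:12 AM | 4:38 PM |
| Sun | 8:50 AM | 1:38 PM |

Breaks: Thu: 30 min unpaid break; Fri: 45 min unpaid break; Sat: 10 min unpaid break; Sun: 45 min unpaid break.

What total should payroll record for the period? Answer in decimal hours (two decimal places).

Wed: 5:33 AM–2:57 PM = 9 h 24 min
Thu: 7:30 AM–6:11 PM = 10 h 41 min; less 30 min break → 10 h 11 min
Fri: 8:43 AM–3:33 PM = 6 h 50 min; less 45 min break → 6 h 5 min
Sat: 11:12 AM–4:38 PM = 5 h 26 min; less 10 min break → 5 h 16 min
Sun: 8:50 AM–1:38 PM = 4 h 48 min; less 45 min break → 4 h 3 min
Total: 9 h 24 min + 10 h 11 min + 6 h 5 min + 5 h 16 min + 4 h 3 min = 34 h 59 min.

34.98 hours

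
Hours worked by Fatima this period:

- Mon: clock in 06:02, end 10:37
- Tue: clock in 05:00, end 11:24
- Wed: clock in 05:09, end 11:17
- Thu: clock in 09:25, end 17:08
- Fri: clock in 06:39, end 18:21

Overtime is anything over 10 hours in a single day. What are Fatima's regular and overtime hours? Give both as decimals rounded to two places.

Mon: 06:02–10:37 = 4 h 35 min
Tue: 05:00–11:24 = 6 h 24 min
Wed: 05:09–11:17 = 6 h 8 min
Thu: 09:25–17:08 = 7 h 43 min
Fri: 06:39–18:21 = 11 h 42 min
Mon reg 4 h 35 min / OT 0 h 0 min; Tue reg 6 h 24 min / OT 0 h 0 min; Wed reg 6 h 8 min / OT 0 h 0 min; Thu reg 7 h 43 min / OT 0 h 0 min; Fri reg 10 h 0 min / OT 1 h 42 min.
Totals: regular 34 h 50 min, overtime 1 h 42 min.

Regular 34.83 hours, overtime 1.70 hours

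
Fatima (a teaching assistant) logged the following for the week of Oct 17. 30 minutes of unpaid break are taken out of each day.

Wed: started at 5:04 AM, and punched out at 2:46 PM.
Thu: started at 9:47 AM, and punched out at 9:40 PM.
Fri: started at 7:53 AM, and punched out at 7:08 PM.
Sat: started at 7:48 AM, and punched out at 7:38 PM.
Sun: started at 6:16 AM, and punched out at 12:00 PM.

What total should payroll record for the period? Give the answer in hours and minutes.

Wed: 5:04 AM–2:46 PM = 9 h 42 min; less 30 min break → 9 h 12 min
Thu: 9:47 AM–9:40 PM = 11 h 53 min; less 30 min break → 11 h 23 min
Fri: 7:53 AM–7:08 PM = 11 h 15 min; less 30 min break → 10 h 45 min
Sat: 7:48 AM–7:38 PM = 11 h 50 min; less 30 min break → 11 h 20 min
Sun: 6:16 AM–12:00 PM = 5 h 44 min; less 30 min break → 5 h 14 min
Total: 9 h 12 min + 11 h 23 min + 10 h 45 min + 11 h 20 min + 5 h 14 min = 47 h 54 min.

47 h 54 min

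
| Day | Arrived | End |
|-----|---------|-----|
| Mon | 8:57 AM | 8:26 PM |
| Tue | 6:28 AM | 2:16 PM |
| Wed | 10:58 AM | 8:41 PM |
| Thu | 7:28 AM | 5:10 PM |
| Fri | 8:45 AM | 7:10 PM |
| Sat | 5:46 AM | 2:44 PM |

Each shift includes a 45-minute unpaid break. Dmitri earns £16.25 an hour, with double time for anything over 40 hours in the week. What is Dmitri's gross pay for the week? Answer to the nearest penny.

£1091.46

Mon: 8:57 AM–8:26 PM = 11 h 29 min; less 45 min break → 10 h 44 min
Tue: 6:28 AM–2:16 PM = 7 h 48 min; less 45 min break → 7 h 3 min
Wed: 10:58 AM–8:41 PM = 9 h 43 min; less 45 min break → 8 h 58 min
Thu: 7:28 AM–5:10 PM = 9 h 42 min; less 45 min break → 8 h 57 min
Fri: 8:45 AM–7:10 PM = 10 h 25 min; less 45 min break → 9 h 40 min
Sat: 5:46 AM–2:44 PM = 8 h 58 min; less 45 min break → 8 h 13 min
Total worked: 53 h 35 min = 3215 min.
Regular 40 h 0 min = 2400 min at £16.25/h; overtime 13 h 35 min = 815 min at £32.50/h.
Pay = (2400 × £16.25 + 815 × £32.50) ÷ 60 = £1091.46.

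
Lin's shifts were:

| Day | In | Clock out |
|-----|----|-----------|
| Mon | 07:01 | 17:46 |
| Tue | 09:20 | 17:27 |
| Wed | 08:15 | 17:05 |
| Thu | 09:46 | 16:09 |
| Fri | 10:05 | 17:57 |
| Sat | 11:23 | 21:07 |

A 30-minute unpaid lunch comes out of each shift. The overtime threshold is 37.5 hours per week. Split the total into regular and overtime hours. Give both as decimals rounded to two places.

Mon: 07:01–17:46 = 10 h 45 min; less 30 min break → 10 h 15 min
Tue: 09:20–17:27 = 8 h 7 min; less 30 min break → 7 h 37 min
Wed: 08:15–17:05 = 8 h 50 min; less 30 min break → 8 h 20 min
Thu: 09:46–16:09 = 6 h 23 min; less 30 min break → 5 h 53 min
Fri: 10:05–17:57 = 7 h 52 min; less 30 min break → 7 h 22 min
Sat: 11:23–21:07 = 9 h 44 min; less 30 min break → 9 h 14 min
Total worked: 48 h 41 min = 48.68 h.
Threshold 37.5 h → overtime 11 h 11 min, regular 37 h 30 min.

Regular 37.50 hours, overtime 11.18 hours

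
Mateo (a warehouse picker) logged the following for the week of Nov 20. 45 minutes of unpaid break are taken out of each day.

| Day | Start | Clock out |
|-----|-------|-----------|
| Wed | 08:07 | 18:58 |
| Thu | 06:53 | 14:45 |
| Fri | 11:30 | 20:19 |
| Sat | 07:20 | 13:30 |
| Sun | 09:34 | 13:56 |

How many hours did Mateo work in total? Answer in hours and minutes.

Wed: 08:07–18:58 = 10 h 51 min; less 45 min break → 10 h 6 min
Thu: 06:53–14:45 = 7 h 52 min; less 45 min break → 7 h 7 min
Fri: 11:30–20:19 = 8 h 49 min; less 45 min break → 8 h 4 min
Sat: 07:20–13:30 = 6 h 10 min; less 45 min break → 5 h 25 min
Sun: 09:34–13:56 = 4 h 22 min; less 45 min break → 3 h 37 min
Total: 10 h 6 min + 7 h 7 min + 8 h 4 min + 5 h 25 min + 3 h 37 min = 34 h 19 min.

34 h 19 min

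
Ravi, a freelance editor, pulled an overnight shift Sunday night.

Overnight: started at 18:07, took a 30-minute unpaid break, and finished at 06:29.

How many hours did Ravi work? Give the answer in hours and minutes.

Overnight: 18:07 → midnight = 5 h 53 min; midnight → 06:29 = 6 h 29 min; span 12 h 22 min; less 30 min break → 11 h 52 min

11 h 52 min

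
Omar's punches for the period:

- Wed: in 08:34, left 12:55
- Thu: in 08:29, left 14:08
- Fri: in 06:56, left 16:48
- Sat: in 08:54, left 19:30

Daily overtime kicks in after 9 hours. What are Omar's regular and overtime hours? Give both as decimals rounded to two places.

Regular 28.00 hours, overtime 2.47 hours

Wed: 08:34–12:55 = 4 h 21 min
Thu: 08:29–14:08 = 5 h 39 min
Fri: 06:56–16:48 = 9 h 52 min
Sat: 08:54–19:30 = 10 h 36 min
Wed reg 4 h 21 min / OT 0 h 0 min; Thu reg 5 h 39 min / OT 0 h 0 min; Fri reg 9 h 0 min / OT 0 h 52 min; Sat reg 9 h 0 min / OT 1 h 36 min.
Totals: regular 28 h 0 min, overtime 2 h 28 min.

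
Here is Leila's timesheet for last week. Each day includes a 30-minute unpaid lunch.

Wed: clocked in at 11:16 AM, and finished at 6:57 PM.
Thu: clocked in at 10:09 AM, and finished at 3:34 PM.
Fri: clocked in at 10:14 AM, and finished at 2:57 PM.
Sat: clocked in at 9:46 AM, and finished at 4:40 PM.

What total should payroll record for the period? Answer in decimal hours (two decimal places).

Wed: 11:16 AM–6:57 PM = 7 h 41 min; less 30 min break → 7 h 11 min
Thu: 10:09 AM–3:34 PM = 5 h 25 min; less 30 min break → 4 h 55 min
Fri: 10:14 AM–2:57 PM = 4 h 43 min; less 30 min break → 4 h 13 min
Sat: 9:46 AM–4:40 PM = 6 h 54 min; less 30 min break → 6 h 24 min
Total: 7 h 11 min + 4 h 55 min + 4 h 13 min + 6 h 24 min = 22 h 43 min.

22.72 hours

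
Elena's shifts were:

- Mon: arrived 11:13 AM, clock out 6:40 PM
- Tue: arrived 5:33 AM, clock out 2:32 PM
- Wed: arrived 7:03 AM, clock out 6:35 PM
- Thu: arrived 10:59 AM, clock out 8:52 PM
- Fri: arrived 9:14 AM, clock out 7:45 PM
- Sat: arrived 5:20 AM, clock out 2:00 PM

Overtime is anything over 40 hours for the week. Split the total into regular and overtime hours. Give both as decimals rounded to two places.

Regular 40.00 hours, overtime 17.03 hours

Mon: 11:13 AM–6:40 PM = 7 h 27 min
Tue: 5:33 AM–2:32 PM = 8 h 59 min
Wed: 7:03 AM–6:35 PM = 11 h 32 min
Thu: 10:59 AM–8:52 PM = 9 h 53 min
Fri: 9:14 AM–7:45 PM = 10 h 31 min
Sat: 5:20 AM–2:00 PM = 8 h 40 min
Total worked: 57 h 2 min = 57.03 h.
Threshold 40 h → overtime 17 h 2 min, regular 40 h 0 min.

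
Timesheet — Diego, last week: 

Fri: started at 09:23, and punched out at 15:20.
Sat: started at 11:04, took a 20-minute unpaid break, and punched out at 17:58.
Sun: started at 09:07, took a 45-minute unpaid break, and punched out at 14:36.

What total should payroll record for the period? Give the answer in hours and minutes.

Fri: 09:23–15:20 = 5 h 57 min
Sat: 11:04–17:58 = 6 h 54 min; less 20 min break → 6 h 34 min
Sun: 09:07–14:36 = 5 h 29 min; less 45 min break → 4 h 44 min
Total: 5 h 57 min + 6 h 34 min + 4 h 44 min = 17 h 15 min.

17 h 15 min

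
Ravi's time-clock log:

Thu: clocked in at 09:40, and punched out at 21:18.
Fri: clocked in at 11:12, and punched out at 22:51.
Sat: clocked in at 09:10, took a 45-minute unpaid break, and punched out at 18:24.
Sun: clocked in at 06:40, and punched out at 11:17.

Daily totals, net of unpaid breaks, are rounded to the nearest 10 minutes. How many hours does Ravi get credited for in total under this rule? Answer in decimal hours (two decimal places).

36.50 hours

Thu: 09:40–21:18 = 11 h 38 min → rounds to 11 h 40 min
Fri: 11:12–22:51 = 11 h 39 min → rounds to 11 h 40 min
Sat: 09:10–18:24 = 9 h 14 min − 45 min = 8 h 29 min → rounds to 8 h 30 min
Sun: 06:40–11:17 = 4 h 37 min → rounds to 4 h 40 min
Total credited: 36 h 30 min.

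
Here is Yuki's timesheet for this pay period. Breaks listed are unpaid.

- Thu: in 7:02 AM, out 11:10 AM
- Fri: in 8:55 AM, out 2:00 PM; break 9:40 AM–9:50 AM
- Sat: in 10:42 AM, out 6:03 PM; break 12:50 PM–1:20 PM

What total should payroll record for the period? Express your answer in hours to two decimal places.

15.90 hours

Thu: 7:02 AM–11:10 AM = 4 h 8 min
Fri: 8:55 AM–2:00 PM = 5 h 5 min; less 10 min break → 4 h 55 min
Sat: 10:42 AM–6:03 PM = 7 h 21 min; less 30 min break → 6 h 51 min
Total: 4 h 8 min + 4 h 55 min + 6 h 51 min = 15 h 54 min.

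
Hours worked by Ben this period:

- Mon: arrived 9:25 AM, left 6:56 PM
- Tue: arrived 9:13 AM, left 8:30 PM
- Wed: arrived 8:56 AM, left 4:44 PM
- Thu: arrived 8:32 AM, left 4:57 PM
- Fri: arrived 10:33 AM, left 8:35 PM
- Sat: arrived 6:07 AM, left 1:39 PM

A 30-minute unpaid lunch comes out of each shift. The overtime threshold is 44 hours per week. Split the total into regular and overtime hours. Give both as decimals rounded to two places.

Mon: 9:25 AM–6:56 PM = 9 h 31 min; less 30 min break → 9 h 1 min
Tue: 9:13 AM–8:30 PM = 11 h 17 min; less 30 min break → 10 h 47 min
Wed: 8:56 AM–4:44 PM = 7 h 48 min; less 30 min break → 7 h 18 min
Thu: 8:32 AM–4:57 PM = 8 h 25 min; less 30 min break → 7 h 55 min
Fri: 10:33 AM–8:35 PM = 10 h 2 min; less 30 min break → 9 h 32 min
Sat: 6:07 AM–1:39 PM = 7 h 32 min; less 30 min break → 7 h 2 min
Total worked: 51 h 35 min = 51.58 h.
Threshold 44 h → overtime 7 h 35 min, regular 44 h 0 min.

Regular 44.00 hours, overtime 7.58 hours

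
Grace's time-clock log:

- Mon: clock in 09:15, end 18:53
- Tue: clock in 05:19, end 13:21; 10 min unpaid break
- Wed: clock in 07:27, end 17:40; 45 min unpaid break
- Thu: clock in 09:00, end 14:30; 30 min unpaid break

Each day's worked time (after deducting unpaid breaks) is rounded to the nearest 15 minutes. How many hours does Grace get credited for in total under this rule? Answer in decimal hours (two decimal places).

32.00 hours

Mon: 09:15–18:53 = 9 h 38 min → rounds to 9 h 45 min
Tue: 05:19–13:21 = 8 h 2 min − 10 min = 7 h 52 min → rounds to 7 h 45 min
Wed: 07:27–17:40 = 10 h 13 min − 45 min = 9 h 28 min → rounds to 9 h 30 min
Thu: 09:00–14:30 = 5 h 30 min − 30 min = 5 h 0 min → rounds to 5 h 0 min
Total credited: 32 h 0 min.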